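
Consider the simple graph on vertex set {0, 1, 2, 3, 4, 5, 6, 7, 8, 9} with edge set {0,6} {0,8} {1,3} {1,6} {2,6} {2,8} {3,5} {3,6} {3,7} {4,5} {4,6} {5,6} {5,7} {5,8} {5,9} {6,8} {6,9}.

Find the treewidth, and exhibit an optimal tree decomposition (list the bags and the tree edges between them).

Every bag has size at most 3, so the width is 3 − 1 = 2 and tw(G) ≤ 2. On the other hand G contains the 3-clique {0, 6, 8}. A clique must lie in a single bag of any decomposition, so no decomposition can have width below 2. Therefore the treewidth is 2.

Treewidth 2.
One optimal decomposition is:
Bags: B1 = {5, 6, 8}  B2 = {4, 5, 6}  B3 = {3, 5, 6}  B4 = {1, 3, 6}  B5 = {3, 5, 7}  B6 = {2, 6, 8}  B7 = {0, 6, 8}  B8 = {5, 6, 9}
Tree: B1–B2, B2–B3, B3–B4, B3–B5, B1–B6, B6–B7, B1–B8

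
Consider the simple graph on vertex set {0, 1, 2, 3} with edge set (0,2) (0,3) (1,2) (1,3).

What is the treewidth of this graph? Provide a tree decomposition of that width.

Each bag holds 3 vertices, so the decomposition has width 2, which upper-bounds the treewidth. For the lower bound, G contains the cycle 2–1–3–0–2, so G is not a forest; only forests have treewidth ≤ 1, hence tw(G) ≥ 2. Combining the bounds, tw(G) = 2.

Treewidth 2.
Bags: B1 = {1, 2, 3}  B2 = {0, 2, 3}
Tree: B1–B2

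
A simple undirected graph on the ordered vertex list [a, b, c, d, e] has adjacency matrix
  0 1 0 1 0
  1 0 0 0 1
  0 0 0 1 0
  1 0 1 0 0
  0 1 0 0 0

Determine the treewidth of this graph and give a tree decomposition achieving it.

The largest bag has 2 vertices, giving width 1; this decomposition certifies tw(G) ≤ 1. G has an edge, so its treewidth is at least 1. Combining the bounds, tw(G) = 1.

Treewidth 1.
One optimal decomposition is:
Bags: B1 = {c, d}  B2 = {a, d}  B3 = {a, b}  B4 = {b, e}
Tree: B1–B2, B2–B3, B3–B4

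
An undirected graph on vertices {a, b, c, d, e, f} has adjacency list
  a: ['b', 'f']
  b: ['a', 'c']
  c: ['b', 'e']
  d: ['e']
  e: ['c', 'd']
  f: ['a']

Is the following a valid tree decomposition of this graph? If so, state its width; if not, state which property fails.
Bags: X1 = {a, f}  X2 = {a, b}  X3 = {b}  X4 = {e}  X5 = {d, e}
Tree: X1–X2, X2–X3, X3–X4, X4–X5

A tree decomposition must satisfy three properties: every vertex lies in some bag; for every edge, both endpoints lie together in some bag; and for every vertex, the bags containing it form a connected subtree. Here vertex c appears in no bag, so the decomposition is invalid.

No — vertex c appears in no bag.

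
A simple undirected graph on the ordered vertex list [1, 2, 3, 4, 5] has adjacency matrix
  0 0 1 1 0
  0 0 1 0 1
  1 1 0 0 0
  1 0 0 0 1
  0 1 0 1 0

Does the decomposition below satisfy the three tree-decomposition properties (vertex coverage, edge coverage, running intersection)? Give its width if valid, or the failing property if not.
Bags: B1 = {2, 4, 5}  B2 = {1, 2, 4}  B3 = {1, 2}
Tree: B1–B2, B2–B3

No — vertex 3 appears in no bag.

A tree decomposition must satisfy three properties: every vertex lies in some bag; for every edge, both endpoints lie together in some bag; and for every vertex, the bags containing it form a connected subtree. Here vertex 3 appears in no bag, so the decomposition is invalid.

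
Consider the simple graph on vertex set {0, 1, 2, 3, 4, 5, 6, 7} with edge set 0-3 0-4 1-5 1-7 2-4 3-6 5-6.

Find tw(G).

A width-1 tree decomposition is:
Bags: B1 = {2, 4}  B2 = {0, 4}  B3 = {0, 3}  B4 = {3, 6}  B5 = {5, 6}  B6 = {1, 5}  B7 = {1, 7}
Tree: B1–B2, B2–B3, B3–B4, B4–B5, B5–B6, B6–B7
Each bag holds 2 vertices, so the decomposition has width 1, which upper-bounds the treewidth. Any graph with an edge has treewidth ≥ 1, and G has the edge 2–4. The upper and lower bounds meet at 1, so that is the treewidth.

1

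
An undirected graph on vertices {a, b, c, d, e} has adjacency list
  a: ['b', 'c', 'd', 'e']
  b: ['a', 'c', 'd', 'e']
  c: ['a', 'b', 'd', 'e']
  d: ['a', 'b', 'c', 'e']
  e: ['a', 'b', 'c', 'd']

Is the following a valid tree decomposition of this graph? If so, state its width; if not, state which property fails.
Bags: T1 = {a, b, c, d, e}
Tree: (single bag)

Yes; width 4.

Vertex coverage: the bags together contain {a, b, c, d, e}, the full vertex set. Edge coverage: each edge of G has both endpoints in at least one bag. Running intersection: for every vertex, the bags containing it form a connected subtree. All three properties hold, so this is a valid tree decomposition of width max|bag| − 1 = 4, and hence tw(G) ≤ 4.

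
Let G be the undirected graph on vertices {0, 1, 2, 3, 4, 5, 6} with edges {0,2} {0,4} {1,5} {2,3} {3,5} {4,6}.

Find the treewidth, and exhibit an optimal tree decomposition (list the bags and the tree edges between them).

The largest bag has 2 vertices, giving width 1; this decomposition certifies tw(G) ≤ 1. G has an edge, so its treewidth is at least 1. Therefore the treewidth is 1.

Treewidth 1.
One optimal decomposition is:
Bags: B1 = {4, 6}  B2 = {0, 4}  B3 = {0, 2}  B4 = {2, 3}  B5 = {3, 5}  B6 = {1, 5}
Tree: B1–B2, B2–B3, B3–B4, B4–B5, B5–B6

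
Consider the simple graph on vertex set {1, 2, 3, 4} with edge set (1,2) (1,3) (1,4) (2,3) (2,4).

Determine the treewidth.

A width-2 tree decomposition is:
Bags: B1 = {1, 2, 4}  B2 = {1, 2, 3}
Tree: B1–B2
Each bag holds 3 vertices, so the decomposition has width 2, which upper-bounds the treewidth. On the other hand G contains the 3-clique {1, 2, 3}. A clique must lie in a single bag of any decomposition, so no decomposition can have width below 2. Hence tw(G) = 2 exactly.

2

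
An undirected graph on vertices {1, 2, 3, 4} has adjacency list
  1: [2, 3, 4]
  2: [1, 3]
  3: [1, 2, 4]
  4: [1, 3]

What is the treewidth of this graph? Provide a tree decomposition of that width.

Treewidth 2.
Bags: B1 = {1, 2, 3}  B2 = {1, 3, 4}
Tree: B1–B2

Each bag holds 3 vertices, so the decomposition has width 2, which upper-bounds the treewidth. On the other hand G contains the 3-clique {1, 2, 3}. A clique must lie in a single bag of any decomposition, so no decomposition can have width below 2. Hence tw(G) = 2 exactly.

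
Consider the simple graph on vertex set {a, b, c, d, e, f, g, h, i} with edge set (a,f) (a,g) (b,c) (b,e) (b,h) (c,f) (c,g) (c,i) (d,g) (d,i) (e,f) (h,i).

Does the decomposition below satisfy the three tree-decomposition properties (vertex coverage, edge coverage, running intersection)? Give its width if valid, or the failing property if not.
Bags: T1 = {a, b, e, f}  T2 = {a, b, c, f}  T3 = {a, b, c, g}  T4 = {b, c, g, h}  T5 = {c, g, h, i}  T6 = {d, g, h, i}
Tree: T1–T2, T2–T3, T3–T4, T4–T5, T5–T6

Yes; width 3.

Every vertex of G appears in some bag (union = {a, b, c, d, e, f, g, h, i}); every edge is covered by a bag; and for each vertex v the set of bags containing v is connected in the bag tree. The decomposition is therefore valid. The largest bag has 4 vertices, so the width is 3.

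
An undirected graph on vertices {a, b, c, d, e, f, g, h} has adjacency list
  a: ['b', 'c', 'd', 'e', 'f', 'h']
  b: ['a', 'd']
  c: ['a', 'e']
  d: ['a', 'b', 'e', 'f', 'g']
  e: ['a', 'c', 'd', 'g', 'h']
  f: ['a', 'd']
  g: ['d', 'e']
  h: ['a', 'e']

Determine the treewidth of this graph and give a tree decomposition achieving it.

The largest bag has 3 vertices, giving width 2; this decomposition certifies tw(G) ≤ 2. For the lower bound, the 3 vertices {d, e, g} are pairwise adjacent, and any tree decomposition puts a clique entirely inside one bag — forcing width ≥ 2. Hence tw(G) = 2 exactly.

Treewidth 2.
One such decomposition:
Bags: B1 = {a, d, e}  B2 = {a, b, d}  B3 = {a, d, f}  B4 = {a, c, e}  B5 = {d, e, g}  B6 = {a, e, h}
Tree: B1–B2, B1–B3, B1–B4, B1–B5, B1–B6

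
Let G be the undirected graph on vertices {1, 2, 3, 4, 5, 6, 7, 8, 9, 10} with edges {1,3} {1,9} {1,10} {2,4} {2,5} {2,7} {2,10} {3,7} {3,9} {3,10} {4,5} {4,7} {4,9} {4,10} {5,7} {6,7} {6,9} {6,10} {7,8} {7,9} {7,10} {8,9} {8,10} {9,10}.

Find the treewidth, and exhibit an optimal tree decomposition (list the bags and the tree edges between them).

Treewidth 3.
Bags: B1 = {4, 7, 9, 10}  B2 = {3, 7, 9, 10}  B3 = {2, 4, 7, 10}  B4 = {7, 8, 9, 10}  B5 = {6, 7, 9, 10}  B6 = {2, 4, 5, 7}  B7 = {1, 3, 9, 10}
Tree: B1–B2, B1–B3, B2–B4, B2–B5, B3–B6, B2–B7

Every bag has size at most 4, so the width is 4 − 1 = 3 and tw(G) ≤ 3. On the other hand G contains the 4-clique {1, 3, 9, 10}. A clique must lie in a single bag of any decomposition, so no decomposition can have width below 3. Therefore the treewidth is 3.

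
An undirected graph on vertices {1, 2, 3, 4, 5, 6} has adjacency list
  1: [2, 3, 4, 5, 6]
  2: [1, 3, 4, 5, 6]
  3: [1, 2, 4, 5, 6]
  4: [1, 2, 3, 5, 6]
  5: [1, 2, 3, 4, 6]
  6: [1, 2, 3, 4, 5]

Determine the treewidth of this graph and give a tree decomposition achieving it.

Treewidth 5.
One optimal decomposition is:
Bags: B1 = {1, 2, 3, 4, 5, 6}
Tree: (single bag)

A single bag containing all 6 vertices is trivially a valid decomposition of width 5. On the other hand G contains the 6-clique {1, 2, 3, 4, 5, 6}. A clique must lie in a single bag of any decomposition, so no decomposition can have width below 5. Hence tw(G) = 5 exactly.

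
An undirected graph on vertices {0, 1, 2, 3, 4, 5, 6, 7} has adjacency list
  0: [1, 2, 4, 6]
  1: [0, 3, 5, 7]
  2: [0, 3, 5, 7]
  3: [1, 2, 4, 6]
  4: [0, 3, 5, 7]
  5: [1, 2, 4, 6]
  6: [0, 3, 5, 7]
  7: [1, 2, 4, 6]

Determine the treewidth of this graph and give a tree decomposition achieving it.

Treewidth 4.
Bags: B1 = {0, 3, 4, 5, 7}  B2 = {0, 1, 3, 5, 7}  B3 = {0, 2, 3, 5, 7}  B4 = {0, 3, 5, 6, 7}
Tree: B1–B2, B2–B3, B3–B4

The largest bag has 5 vertices, giving width 4; this decomposition certifies tw(G) ≤ 4. For the lower bound: the 5 vertex sets {4,7}, {0,1}, {2,3}, {5}, {6} are disjoint, each induces a connected subgraph, and every pair is joined by at least one edge of G. Contracting each set to a single vertex therefore yields K_{5} as a minor, and since treewidth is minor-monotone, tw(G) ≥ tw(K_{5}) = 4. Therefore the treewidth is 4.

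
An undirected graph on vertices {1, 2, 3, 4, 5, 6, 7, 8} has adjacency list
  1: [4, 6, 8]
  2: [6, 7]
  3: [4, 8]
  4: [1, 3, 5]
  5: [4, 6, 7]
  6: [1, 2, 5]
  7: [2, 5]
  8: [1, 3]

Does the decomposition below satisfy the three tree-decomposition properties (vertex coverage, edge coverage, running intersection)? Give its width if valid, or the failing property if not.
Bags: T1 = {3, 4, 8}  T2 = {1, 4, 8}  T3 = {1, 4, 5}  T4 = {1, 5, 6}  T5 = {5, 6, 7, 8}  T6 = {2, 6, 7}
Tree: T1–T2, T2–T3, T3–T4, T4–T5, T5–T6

No — bags containing vertex 8 are not connected in the tree.

A tree decomposition must satisfy three properties: every vertex lies in some bag; for every edge, both endpoints lie together in some bag; and for every vertex, the bags containing it form a connected subtree. Here bags containing vertex 8 are not connected in the tree, so the decomposition is invalid.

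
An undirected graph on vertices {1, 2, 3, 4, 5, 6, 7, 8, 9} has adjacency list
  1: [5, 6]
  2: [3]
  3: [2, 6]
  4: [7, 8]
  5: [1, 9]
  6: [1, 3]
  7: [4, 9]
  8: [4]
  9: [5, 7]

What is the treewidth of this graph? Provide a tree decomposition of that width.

Treewidth 1.
One optimal decomposition is:
Bags: B1 = {2, 3}  B2 = {3, 6}  B3 = {1, 6}  B4 = {1, 5}  B5 = {5, 9}  B6 = {7, 9}  B7 = {4, 7}  B8 = {4, 8}
Tree: B1–B2, B2–B3, B3–B4, B4–B5, B5–B6, B6–B7, B7–B8

Every bag has size at most 2, so the width is 2 − 1 = 1 and tw(G) ≤ 1. Any graph with an edge has treewidth ≥ 1, and G has the edge 2–3. Hence tw(G) = 1 exactly.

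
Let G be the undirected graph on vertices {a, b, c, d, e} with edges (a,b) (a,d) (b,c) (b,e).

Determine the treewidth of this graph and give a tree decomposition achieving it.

The largest bag has 2 vertices, giving width 1; this decomposition certifies tw(G) ≤ 1. Since G has at least one edge (e.g. b–a), it is not an edgeless graph, so tw(G) ≥ 1. Hence tw(G) = 1 exactly.

Treewidth 1.
One optimal decomposition is:
Bags: B1 = {a, b}  B2 = {b, e}  B3 = {a, d}  B4 = {b, c}
Tree: B1–B2, B1–B3, B2–B4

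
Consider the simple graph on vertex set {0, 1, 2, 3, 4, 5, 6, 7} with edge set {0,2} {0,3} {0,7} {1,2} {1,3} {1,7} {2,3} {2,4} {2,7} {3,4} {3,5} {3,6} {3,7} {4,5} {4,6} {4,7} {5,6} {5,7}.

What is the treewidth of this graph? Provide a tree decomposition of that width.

Every bag has size at most 4, so the width is 4 − 1 = 3 and tw(G) ≤ 3. On the other hand G contains the 4-clique {3, 4, 5, 6}. A clique must lie in a single bag of any decomposition, so no decomposition can have width below 3. The upper and lower bounds meet at 3, so that is the treewidth.

Treewidth 3.
One such decomposition:
Bags: B1 = {0, 2, 3, 7}  B2 = {2, 3, 4, 7}  B3 = {3, 4, 5, 7}  B4 = {1, 2, 3, 7}  B5 = {3, 4, 5, 6}
Tree: B1–B2, B2–B3, B2–B4, B3–B5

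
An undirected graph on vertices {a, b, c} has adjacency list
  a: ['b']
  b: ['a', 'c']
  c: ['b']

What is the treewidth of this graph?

A width-1 tree decomposition is:
Bags: B1 = {a, b}  B2 = {b, c}
Tree: B1–B2
Every bag has size at most 2, so the width is 2 − 1 = 1 and tw(G) ≤ 1. Any graph with an edge has treewidth ≥ 1, and G has the edge a–b. The upper and lower bounds meet at 1, so that is the treewidth.

1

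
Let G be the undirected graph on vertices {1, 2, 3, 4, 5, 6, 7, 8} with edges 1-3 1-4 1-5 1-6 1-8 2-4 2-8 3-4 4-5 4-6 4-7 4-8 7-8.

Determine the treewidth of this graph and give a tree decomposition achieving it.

Each bag holds 3 vertices, so the decomposition has width 2, which upper-bounds the treewidth. For the lower bound, the 3 vertices {1, 4, 8} are pairwise adjacent, and any tree decomposition puts a clique entirely inside one bag — forcing width ≥ 2. Hence tw(G) = 2 exactly.

Treewidth 2.
One optimal decomposition is:
Bags: B1 = {1, 3, 4}  B2 = {1, 4, 5}  B3 = {1, 4, 8}  B4 = {1, 4, 6}  B5 = {4, 7, 8}  B6 = {2, 4, 8}
Tree: B1–B2, B1–B3, B3–B4, B3–B5, B5–B6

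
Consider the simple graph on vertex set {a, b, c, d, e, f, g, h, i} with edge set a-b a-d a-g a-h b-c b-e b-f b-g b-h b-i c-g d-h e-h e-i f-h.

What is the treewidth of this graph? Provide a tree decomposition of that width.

Treewidth 2.
Bags: B1 = {a, d, h}  B2 = {a, b, h}  B3 = {a, b, g}  B4 = {b, f, h}  B5 = {b, c, g}  B6 = {b, e, h}  B7 = {b, e, i}
Tree: B1–B2, B2–B3, B2–B4, B3–B5, B2–B6, B6–B7

Every bag has size at most 3, so the width is 3 − 1 = 2 and tw(G) ≤ 2. For the lower bound, the 3 vertices {a, d, h} are pairwise adjacent, and any tree decomposition puts a clique entirely inside one bag — forcing width ≥ 2. Hence tw(G) = 2 exactly.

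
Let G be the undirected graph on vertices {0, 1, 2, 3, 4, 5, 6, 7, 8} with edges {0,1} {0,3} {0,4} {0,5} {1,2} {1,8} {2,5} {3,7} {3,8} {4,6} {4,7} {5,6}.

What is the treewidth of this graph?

A width-3 tree decomposition is:
Bags: B1 = {3, 4, 6, 7}  B2 = {0, 3, 4, 6}  B3 = {0, 3, 5, 6}  B4 = {0, 3, 5, 8}  B5 = {0, 1, 5, 8}  B6 = {1, 2, 5, 8}
Tree: B1–B2, B2–B3, B3–B4, B4–B5, B5–B6
Every bag has size at most 4, so the width is 4 − 1 = 3 and tw(G) ≤ 3. For the lower bound: the 4 vertex sets {4,6,7}, {3}, {0}, {1,2,5,8} are disjoint, each induces a connected subgraph, and every pair is joined by at least one edge of G. Contracting each set to a single vertex therefore yields K_{4} as a minor, and since treewidth is minor-monotone, tw(G) ≥ tw(K_{4}) = 3. Hence tw(G) = 3 exactly.

3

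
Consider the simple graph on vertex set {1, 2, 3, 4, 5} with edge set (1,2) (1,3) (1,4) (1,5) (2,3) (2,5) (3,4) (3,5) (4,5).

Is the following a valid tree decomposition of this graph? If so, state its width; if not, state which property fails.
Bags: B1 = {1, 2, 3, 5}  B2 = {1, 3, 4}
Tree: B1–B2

A tree decomposition must satisfy three properties: every vertex lies in some bag; for every edge, both endpoints lie together in some bag; and for every vertex, the bags containing it form a connected subtree. Here edge (5,4) lies in no bag, so the decomposition is invalid.

No — edge (5,4) lies in no bag.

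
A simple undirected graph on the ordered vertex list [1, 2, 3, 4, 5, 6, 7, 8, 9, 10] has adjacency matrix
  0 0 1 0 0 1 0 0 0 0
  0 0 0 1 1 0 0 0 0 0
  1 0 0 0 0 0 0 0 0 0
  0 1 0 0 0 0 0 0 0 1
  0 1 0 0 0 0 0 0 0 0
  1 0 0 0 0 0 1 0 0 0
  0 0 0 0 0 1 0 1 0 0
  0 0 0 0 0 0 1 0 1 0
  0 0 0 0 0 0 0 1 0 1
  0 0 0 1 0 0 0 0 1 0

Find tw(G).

1

A width-1 tree decomposition is:
Bags: B1 = {1, 3}  B2 = {1, 6}  B3 = {6, 7}  B4 = {7, 8}  B5 = {8, 9}  B6 = {9, 10}  B7 = {4, 10}  B8 = {2, 4}  B9 = {2, 5}
Tree: B1–B2, B2–B3, B3–B4, B4–B5, B5–B6, B6–B7, B7–B8, B8–B9
The largest bag has 2 vertices, giving width 1; this decomposition certifies tw(G) ≤ 1. Any graph with an edge has treewidth ≥ 1, and G has the edge 3–1. Hence tw(G) = 1 exactly.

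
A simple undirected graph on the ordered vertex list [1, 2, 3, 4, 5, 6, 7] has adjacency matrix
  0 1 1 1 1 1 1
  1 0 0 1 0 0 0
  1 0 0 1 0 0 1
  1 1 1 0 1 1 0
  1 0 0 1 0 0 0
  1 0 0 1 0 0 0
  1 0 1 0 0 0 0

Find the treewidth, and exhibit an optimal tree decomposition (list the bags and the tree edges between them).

The largest bag has 3 vertices, giving width 2; this decomposition certifies tw(G) ≤ 2. For the lower bound, the 3 vertices {1, 2, 4} are pairwise adjacent, and any tree decomposition puts a clique entirely inside one bag — forcing width ≥ 2. Combining the bounds, tw(G) = 2.

Treewidth 2.
One optimal decomposition is:
Bags: B1 = {1, 3, 4}  B2 = {1, 4, 6}  B3 = {1, 3, 7}  B4 = {1, 4, 5}  B5 = {1, 2, 4}
Tree: B1–B2, B1–B3, B2–B4, B4–B5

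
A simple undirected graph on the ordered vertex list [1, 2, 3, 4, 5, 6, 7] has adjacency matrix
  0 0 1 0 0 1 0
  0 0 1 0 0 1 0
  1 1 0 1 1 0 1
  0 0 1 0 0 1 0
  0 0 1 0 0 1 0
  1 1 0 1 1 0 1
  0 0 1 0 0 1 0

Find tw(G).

A width-2 tree decomposition is:
Bags: B1 = {2, 3, 6}  B2 = {1, 3, 6}  B3 = {3, 4, 6}  B4 = {3, 5, 6}  B5 = {3, 6, 7}
Tree: B1–B2, B2–B3, B3–B4, B4–B5
The largest bag has 3 vertices, giving width 2; this decomposition certifies tw(G) ≤ 2. For the lower bound, G contains the cycle 3–2–6–1–3, so G is not a forest; only forests have treewidth ≤ 1, hence tw(G) ≥ 2. Hence tw(G) = 2 exactly.

2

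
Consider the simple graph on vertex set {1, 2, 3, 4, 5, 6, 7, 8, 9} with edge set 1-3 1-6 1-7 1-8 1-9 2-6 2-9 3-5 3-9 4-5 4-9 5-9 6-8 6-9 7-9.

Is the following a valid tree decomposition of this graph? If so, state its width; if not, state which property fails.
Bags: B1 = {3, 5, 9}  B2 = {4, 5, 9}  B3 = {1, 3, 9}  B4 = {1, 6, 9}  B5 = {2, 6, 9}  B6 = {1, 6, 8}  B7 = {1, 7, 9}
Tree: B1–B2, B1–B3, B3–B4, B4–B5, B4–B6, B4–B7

Yes; width 2.

Checking the three conditions: (i) the bags cover all of {1, 2, 3, 4, 5, 6, 7, 8, 9}; (ii) for each edge, some bag contains both endpoints; (iii) the bags containing any fixed vertex form a subtree. All hold, so the decomposition is valid with width 3 − 1 = 2.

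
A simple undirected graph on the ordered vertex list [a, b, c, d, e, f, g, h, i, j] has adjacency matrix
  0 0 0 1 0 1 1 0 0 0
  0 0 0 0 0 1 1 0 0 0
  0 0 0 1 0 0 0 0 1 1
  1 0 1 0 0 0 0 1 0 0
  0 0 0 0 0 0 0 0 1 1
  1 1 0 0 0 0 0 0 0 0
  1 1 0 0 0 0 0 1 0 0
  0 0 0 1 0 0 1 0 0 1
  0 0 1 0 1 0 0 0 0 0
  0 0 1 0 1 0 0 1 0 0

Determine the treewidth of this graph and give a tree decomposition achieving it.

Treewidth 2.
One optimal decomposition is:
Bags: B1 = {b, f, g}  B2 = {a, f, g}  B3 = {a, g, h}  B4 = {a, d, h}  B5 = {d, h, j}  B6 = {c, d, j}  B7 = {c, e, j}  B8 = {c, e, i}
Tree: B1–B2, B2–B3, B3–B4, B4–B5, B5–B6, B6–B7, B7–B8

Each bag holds 3 vertices, so the decomposition has width 2, which upper-bounds the treewidth. For the lower bound, G contains the cycle b–f–a–g–b, so G is not a forest; only forests have treewidth ≤ 1, hence tw(G) ≥ 2. Combining the bounds, tw(G) = 2.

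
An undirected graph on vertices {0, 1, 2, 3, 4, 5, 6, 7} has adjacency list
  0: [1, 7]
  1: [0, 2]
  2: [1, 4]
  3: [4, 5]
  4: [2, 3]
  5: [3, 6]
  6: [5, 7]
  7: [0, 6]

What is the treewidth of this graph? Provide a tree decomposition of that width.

Treewidth 2.
One such decomposition:
Bags: B1 = {0, 1, 2}  B2 = {0, 2, 7}  B3 = {2, 6, 7}  B4 = {2, 5, 6}  B5 = {2, 3, 5}  B6 = {2, 3, 4}
Tree: B1–B2, B2–B3, B3–B4, B4–B5, B5–B6

Every bag has size at most 3, so the width is 3 − 1 = 2 and tw(G) ≤ 2. The edges 2–1–0–7–6–5–3–4–2 form a cycle, so G is not a tree and its treewidth is at least 2. Combining the bounds, tw(G) = 2.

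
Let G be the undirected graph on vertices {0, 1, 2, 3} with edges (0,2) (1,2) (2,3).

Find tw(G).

A width-1 tree decomposition is:
Bags: B1 = {1, 2}  B2 = {0, 2}  B3 = {2, 3}
Tree: B1–B2, B2–B3
The largest bag has 2 vertices, giving width 1; this decomposition certifies tw(G) ≤ 1. Any graph with an edge has treewidth ≥ 1, and G has the edge 2–1. Hence tw(G) = 1 exactly.

1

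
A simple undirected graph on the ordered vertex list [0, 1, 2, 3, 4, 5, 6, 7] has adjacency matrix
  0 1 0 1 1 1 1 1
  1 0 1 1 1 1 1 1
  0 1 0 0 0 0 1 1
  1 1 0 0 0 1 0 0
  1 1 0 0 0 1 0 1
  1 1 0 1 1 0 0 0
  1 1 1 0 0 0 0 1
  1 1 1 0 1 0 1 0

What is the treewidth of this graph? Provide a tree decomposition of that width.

Treewidth 3.
One such decomposition:
Bags: B1 = {0, 1, 4, 5}  B2 = {0, 1, 4, 7}  B3 = {0, 1, 6, 7}  B4 = {1, 2, 6, 7}  B5 = {0, 1, 3, 5}
Tree: B1–B2, B2–B3, B3–B4, B1–B5

The largest bag has 4 vertices, giving width 3; this decomposition certifies tw(G) ≤ 3. Conversely, {0, 1, 3, 5} is a clique of size 4, and the vertices of any clique must share a bag in every tree decomposition; so some bag has ≥ 4 vertices and tw(G) ≥ 3. Hence tw(G) = 3 exactly.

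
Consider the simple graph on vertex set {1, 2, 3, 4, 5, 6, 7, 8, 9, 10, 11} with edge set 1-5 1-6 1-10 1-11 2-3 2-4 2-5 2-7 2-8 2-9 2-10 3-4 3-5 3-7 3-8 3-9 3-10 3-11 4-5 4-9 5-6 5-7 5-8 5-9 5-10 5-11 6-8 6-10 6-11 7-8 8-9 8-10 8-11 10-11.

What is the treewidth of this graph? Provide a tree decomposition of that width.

Treewidth 4.
One such decomposition:
Bags: B1 = {2, 3, 5, 8, 10}  B2 = {3, 5, 8, 10, 11}  B3 = {2, 3, 5, 7, 8}  B4 = {5, 6, 8, 10, 11}  B5 = {1, 5, 6, 10, 11}  B6 = {2, 3, 5, 8, 9}  B7 = {2, 3, 4, 5, 9}
Tree: B1–B2, B1–B3, B2–B4, B4–B5, B1–B6, B6–B7

The largest bag has 5 vertices, giving width 4; this decomposition certifies tw(G) ≤ 4. On the other hand G contains the 5-clique {1, 5, 6, 10, 11}. A clique must lie in a single bag of any decomposition, so no decomposition can have width below 4. Therefore the treewidth is 4.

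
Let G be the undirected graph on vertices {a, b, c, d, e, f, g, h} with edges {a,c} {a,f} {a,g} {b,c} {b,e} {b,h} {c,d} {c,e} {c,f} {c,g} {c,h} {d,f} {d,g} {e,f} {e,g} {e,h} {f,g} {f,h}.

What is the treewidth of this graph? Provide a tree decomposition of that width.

Treewidth 3.
One optimal decomposition is:
Bags: B1 = {c, e, f, h}  B2 = {c, e, f, g}  B3 = {b, c, e, h}  B4 = {c, d, f, g}  B5 = {a, c, f, g}
Tree: B1–B2, B1–B3, B2–B4, B2–B5

Each bag holds 4 vertices, so the decomposition has width 3, which upper-bounds the treewidth. For the lower bound, the 4 vertices {c, d, f, g} are pairwise adjacent, and any tree decomposition puts a clique entirely inside one bag — forcing width ≥ 3. Hence tw(G) = 3 exactly.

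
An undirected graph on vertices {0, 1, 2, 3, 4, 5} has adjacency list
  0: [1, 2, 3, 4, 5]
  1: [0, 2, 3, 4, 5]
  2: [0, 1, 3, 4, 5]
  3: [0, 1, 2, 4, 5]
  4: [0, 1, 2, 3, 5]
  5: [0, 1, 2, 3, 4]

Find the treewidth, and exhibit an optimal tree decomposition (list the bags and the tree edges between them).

A single bag containing all 6 vertices is trivially a valid decomposition of width 5. Conversely, {0, 1, 2, 3, 4, 5} is a clique of size 6, and the vertices of any clique must share a bag in every tree decomposition; so some bag has ≥ 6 vertices and tw(G) ≥ 5. The upper and lower bounds meet at 5, so that is the treewidth.

Treewidth 5.
One optimal decomposition is:
Bags: B1 = {0, 1, 2, 3, 4, 5}
Tree: (single bag)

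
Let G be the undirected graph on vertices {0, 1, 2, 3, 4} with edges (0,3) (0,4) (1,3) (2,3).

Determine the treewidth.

1

A width-1 tree decomposition is:
Bags: B1 = {2, 3}  B2 = {1, 3}  B3 = {0, 3}  B4 = {0, 4}
Tree: B1–B2, B1–B3, B3–B4
Each bag holds 2 vertices, so the decomposition has width 1, which upper-bounds the treewidth. G has an edge, so its treewidth is at least 1. Therefore the treewidth is 1.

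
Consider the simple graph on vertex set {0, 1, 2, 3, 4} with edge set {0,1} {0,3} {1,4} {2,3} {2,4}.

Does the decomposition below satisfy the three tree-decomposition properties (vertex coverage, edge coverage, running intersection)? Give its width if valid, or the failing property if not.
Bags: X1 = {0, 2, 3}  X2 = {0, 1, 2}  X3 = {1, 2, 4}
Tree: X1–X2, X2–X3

Every vertex of G appears in some bag (union = {0, 1, 2, 3, 4}); every edge is covered by a bag; and for each vertex v the set of bags containing v is connected in the bag tree. The decomposition is therefore valid. The largest bag has 3 vertices, so the width is 2.

Yes; width 2.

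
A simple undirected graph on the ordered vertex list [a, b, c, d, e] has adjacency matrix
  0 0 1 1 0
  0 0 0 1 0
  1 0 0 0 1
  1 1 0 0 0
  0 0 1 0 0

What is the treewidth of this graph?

1

A width-1 tree decomposition is:
Bags: B1 = {c, e}  B2 = {a, c}  B3 = {a, d}  B4 = {b, d}
Tree: B1–B2, B2–B3, B3–B4
Each bag holds 2 vertices, so the decomposition has width 1, which upper-bounds the treewidth. G has an edge, so its treewidth is at least 1. Hence tw(G) = 1 exactly.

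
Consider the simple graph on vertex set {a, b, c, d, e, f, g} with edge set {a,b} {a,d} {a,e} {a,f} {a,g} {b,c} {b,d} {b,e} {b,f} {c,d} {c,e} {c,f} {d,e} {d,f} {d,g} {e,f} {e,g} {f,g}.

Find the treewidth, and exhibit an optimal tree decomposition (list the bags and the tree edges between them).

The largest bag has 5 vertices, giving width 4; this decomposition certifies tw(G) ≤ 4. For the lower bound, the 5 vertices {b, c, d, e, f} are pairwise adjacent, and any tree decomposition puts a clique entirely inside one bag — forcing width ≥ 4. The upper and lower bounds meet at 4, so that is the treewidth.

Treewidth 4.
One optimal decomposition is:
Bags: B1 = {a, b, d, e, f}  B2 = {b, c, d, e, f}  B3 = {a, d, e, f, g}
Tree: B1–B2, B1–B3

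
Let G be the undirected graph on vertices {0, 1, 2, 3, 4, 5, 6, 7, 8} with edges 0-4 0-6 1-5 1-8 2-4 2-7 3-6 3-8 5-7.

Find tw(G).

A width-2 tree decomposition is:
Bags: B1 = {0, 2, 4}  B2 = {0, 2, 7}  B3 = {0, 5, 7}  B4 = {0, 1, 5}  B5 = {0, 1, 8}  B6 = {0, 3, 8}  B7 = {0, 3, 6}
Tree: B1–B2, B2–B3, B3–B4, B4–B5, B5–B6, B6–B7
The largest bag has 3 vertices, giving width 2; this decomposition certifies tw(G) ≤ 2. Since 0–4–2–7–5–1–8–3–6–0 is a cycle in G, G is not acyclic. Forests are exactly the graphs of treewidth ≤ 1, so tw(G) ≥ 2. Combining the bounds, tw(G) = 2.

2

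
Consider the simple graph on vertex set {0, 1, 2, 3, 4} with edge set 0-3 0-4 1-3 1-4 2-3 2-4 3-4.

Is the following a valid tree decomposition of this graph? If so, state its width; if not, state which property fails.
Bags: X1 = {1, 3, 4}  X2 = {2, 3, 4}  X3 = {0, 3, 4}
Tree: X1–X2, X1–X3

Yes; width 2.

Vertex coverage: the bags together contain {0, 1, 2, 3, 4}, the full vertex set. Edge coverage: each edge of G has both endpoints in at least one bag. Running intersection: for every vertex, the bags containing it form a connected subtree. All three properties hold, so this is a valid tree decomposition of width max|bag| − 1 = 2, and hence tw(G) ≤ 2.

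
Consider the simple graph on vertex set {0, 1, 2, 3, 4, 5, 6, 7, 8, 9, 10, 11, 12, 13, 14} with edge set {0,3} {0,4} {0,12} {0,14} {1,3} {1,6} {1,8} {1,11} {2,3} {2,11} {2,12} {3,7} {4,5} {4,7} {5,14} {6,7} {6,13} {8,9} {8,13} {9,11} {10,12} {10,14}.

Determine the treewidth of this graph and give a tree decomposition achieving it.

Treewidth 3.
One optimal decomposition is:
Bags: B1 = {4, 5, 10, 14}  B2 = {0, 4, 10, 14}  B3 = {0, 4, 10, 12}  B4 = {0, 4, 7, 12}  B5 = {0, 3, 7, 12}  B6 = {2, 3, 7, 12}  B7 = {2, 3, 6, 7}  B8 = {1, 2, 3, 6}  B9 = {1, 2, 6, 11}  B10 = {1, 6, 11, 13}  B11 = {1, 8, 11, 13}  B12 = {8, 9, 11, 13}
Tree: B1–B2, B2–B3, B3–B4, B4–B5, B5–B6, B6–B7, B7–B8, B8–B9, B9–B10, B10–B11, B11–B12

Every bag has size at most 4, so the width is 4 − 1 = 3 and tw(G) ≤ 3. For the lower bound: the 4 vertex sets {5,10,14}, {4}, {0}, {2,3,7,12} are disjoint, each induces a connected subgraph, and every pair is joined by at least one edge of G. Contracting each set to a single vertex therefore yields K_{4} as a minor, and since treewidth is minor-monotone, tw(G) ≥ tw(K_{4}) = 3. Therefore the treewidth is 3.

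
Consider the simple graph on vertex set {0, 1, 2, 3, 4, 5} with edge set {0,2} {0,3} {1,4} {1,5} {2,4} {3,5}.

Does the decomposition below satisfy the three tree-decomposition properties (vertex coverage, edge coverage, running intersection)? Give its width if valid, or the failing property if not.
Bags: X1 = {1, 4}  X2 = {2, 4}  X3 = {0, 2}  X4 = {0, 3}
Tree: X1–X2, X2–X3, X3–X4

A tree decomposition must satisfy three properties: every vertex lies in some bag; for every edge, both endpoints lie together in some bag; and for every vertex, the bags containing it form a connected subtree. Here vertex 5 appears in no bag, so the decomposition is invalid.

No — vertex 5 appears in no bag.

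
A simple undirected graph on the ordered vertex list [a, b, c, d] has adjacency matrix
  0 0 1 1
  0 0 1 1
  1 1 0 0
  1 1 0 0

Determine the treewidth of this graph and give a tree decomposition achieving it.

Treewidth 2.
One optimal decomposition is:
Bags: B1 = {a, c, d}  B2 = {b, c, d}
Tree: B1–B2

Every bag has size at most 3, so the width is 3 − 1 = 2 and tw(G) ≤ 2. The edges c–a–d–b–c form a cycle, so G is not a tree and its treewidth is at least 2. The upper and lower bounds meet at 2, so that is the treewidth.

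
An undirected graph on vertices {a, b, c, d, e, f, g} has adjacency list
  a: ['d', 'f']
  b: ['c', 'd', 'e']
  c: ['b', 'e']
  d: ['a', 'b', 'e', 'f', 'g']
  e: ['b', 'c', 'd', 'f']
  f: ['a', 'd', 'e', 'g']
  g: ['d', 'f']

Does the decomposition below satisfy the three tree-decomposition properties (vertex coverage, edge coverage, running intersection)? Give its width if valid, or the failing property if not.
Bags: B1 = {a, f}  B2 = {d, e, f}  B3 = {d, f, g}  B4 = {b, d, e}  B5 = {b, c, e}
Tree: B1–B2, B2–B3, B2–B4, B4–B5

No — edge (d,a) lies in no bag.

A tree decomposition must satisfy three properties: every vertex lies in some bag; for every edge, both endpoints lie together in some bag; and for every vertex, the bags containing it form a connected subtree. Here edge (d,a) lies in no bag, so the decomposition is invalid.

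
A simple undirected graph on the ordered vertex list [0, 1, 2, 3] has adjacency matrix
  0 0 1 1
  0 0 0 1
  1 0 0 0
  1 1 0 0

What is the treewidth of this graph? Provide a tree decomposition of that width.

Treewidth 1.
Bags: B1 = {1, 3}  B2 = {0, 3}  B3 = {0, 2}
Tree: B1–B2, B2–B3

Every bag has size at most 2, so the width is 2 − 1 = 1 and tw(G) ≤ 1. G has an edge, so its treewidth is at least 1. Hence tw(G) = 1 exactly.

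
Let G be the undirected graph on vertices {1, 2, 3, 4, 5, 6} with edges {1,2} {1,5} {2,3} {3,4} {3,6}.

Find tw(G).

A width-1 tree decomposition is:
Bags: B1 = {1, 5}  B2 = {1, 2}  B3 = {2, 3}  B4 = {3, 6}  B5 = {3, 4}
Tree: B1–B2, B2–B3, B3–B4, B4–B5
The largest bag has 2 vertices, giving width 1; this decomposition certifies tw(G) ≤ 1. G has an edge, so its treewidth is at least 1. Combining the bounds, tw(G) = 1.

1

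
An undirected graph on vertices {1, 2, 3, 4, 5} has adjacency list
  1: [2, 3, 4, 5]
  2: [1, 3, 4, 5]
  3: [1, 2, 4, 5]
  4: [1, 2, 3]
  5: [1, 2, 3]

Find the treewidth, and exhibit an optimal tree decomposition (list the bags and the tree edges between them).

Treewidth 3.
One such decomposition:
Bags: B1 = {1, 2, 3, 5}  B2 = {1, 2, 3, 4}
Tree: B1–B2

Each bag holds 4 vertices, so the decomposition has width 3, which upper-bounds the treewidth. Conversely, {1, 2, 3, 4} is a clique of size 4, and the vertices of any clique must share a bag in every tree decomposition; so some bag has ≥ 4 vertices and tw(G) ≥ 3. Hence tw(G) = 3 exactly.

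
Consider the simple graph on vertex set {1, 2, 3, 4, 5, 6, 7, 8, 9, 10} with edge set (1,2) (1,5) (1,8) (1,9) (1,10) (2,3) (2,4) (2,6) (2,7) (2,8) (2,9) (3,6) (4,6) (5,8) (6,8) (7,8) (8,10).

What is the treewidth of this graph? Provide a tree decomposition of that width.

Every bag has size at most 3, so the width is 3 − 1 = 2 and tw(G) ≤ 2. On the other hand G contains the 3-clique {1, 2, 8}. A clique must lie in a single bag of any decomposition, so no decomposition can have width below 2. Hence tw(G) = 2 exactly.

Treewidth 2.
One optimal decomposition is:
Bags: B1 = {2, 7, 8}  B2 = {1, 2, 8}  B3 = {1, 2, 9}  B4 = {2, 6, 8}  B5 = {2, 3, 6}  B6 = {1, 5, 8}  B7 = {1, 8, 10}  B8 = {2, 4, 6}
Tree: B1–B2, B2–B3, B2–B4, B4–B5, B2–B6, B6–B7, B4–B8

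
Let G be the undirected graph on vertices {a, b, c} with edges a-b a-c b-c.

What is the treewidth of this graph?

2

A width-2 tree decomposition is:
Bags: B1 = {a, b, c}
Tree: (single bag)
With just one bag of size 3, the width is 3 − 1 = 2, so tw(G) ≤ 2. Conversely, {a, b, c} is a clique of size 3, and the vertices of any clique must share a bag in every tree decomposition; so some bag has ≥ 3 vertices and tw(G) ≥ 2. Therefore the treewidth is 2.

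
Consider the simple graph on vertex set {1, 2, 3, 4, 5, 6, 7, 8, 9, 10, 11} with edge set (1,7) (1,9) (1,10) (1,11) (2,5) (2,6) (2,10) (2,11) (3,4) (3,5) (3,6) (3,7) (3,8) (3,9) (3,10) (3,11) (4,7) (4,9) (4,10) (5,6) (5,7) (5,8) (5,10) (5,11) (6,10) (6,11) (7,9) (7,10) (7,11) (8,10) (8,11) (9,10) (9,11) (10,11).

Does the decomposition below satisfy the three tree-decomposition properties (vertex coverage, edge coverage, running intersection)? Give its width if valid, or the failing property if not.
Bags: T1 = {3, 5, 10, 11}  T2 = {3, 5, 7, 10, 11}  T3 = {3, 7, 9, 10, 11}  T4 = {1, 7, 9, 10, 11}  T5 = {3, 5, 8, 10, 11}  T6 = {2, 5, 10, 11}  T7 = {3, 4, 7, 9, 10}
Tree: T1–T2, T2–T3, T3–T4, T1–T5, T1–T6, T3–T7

A tree decomposition must satisfy three properties: every vertex lies in some bag; for every edge, both endpoints lie together in some bag; and for every vertex, the bags containing it form a connected subtree. Here vertex 6 appears in no bag, so the decomposition is invalid.

No — vertex 6 appears in no bag.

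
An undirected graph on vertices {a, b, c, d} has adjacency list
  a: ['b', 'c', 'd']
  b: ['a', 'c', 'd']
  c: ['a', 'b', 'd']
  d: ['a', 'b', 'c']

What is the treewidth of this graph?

3

A width-3 tree decomposition is:
Bags: B1 = {a, b, c, d}
Tree: (single bag)
A single bag containing all 4 vertices is trivially a valid decomposition of width 3. On the other hand G contains the 4-clique {a, b, c, d}. A clique must lie in a single bag of any decomposition, so no decomposition can have width below 3. Therefore the treewidth is 3.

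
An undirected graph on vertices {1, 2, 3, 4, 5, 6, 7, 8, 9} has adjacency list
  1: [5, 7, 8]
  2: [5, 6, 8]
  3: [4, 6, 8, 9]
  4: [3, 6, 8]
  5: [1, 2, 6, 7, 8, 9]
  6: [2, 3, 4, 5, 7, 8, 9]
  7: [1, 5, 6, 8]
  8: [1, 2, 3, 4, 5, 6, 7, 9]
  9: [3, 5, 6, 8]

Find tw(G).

A width-3 tree decomposition is:
Bags: B1 = {5, 6, 7, 8}  B2 = {5, 6, 8, 9}  B3 = {3, 6, 8, 9}  B4 = {3, 4, 6, 8}  B5 = {2, 5, 6, 8}  B6 = {1, 5, 7, 8}
Tree: B1–B2, B2–B3, B3–B4, B2–B5, B1–B6
Every bag has size at most 4, so the width is 4 − 1 = 3 and tw(G) ≤ 3. For the lower bound, the 4 vertices {1, 5, 7, 8} are pairwise adjacent, and any tree decomposition puts a clique entirely inside one bag — forcing width ≥ 3. Hence tw(G) = 3 exactly.

3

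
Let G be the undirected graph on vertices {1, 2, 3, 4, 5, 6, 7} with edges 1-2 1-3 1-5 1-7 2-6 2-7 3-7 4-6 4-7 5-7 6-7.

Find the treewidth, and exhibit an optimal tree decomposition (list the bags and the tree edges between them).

Every bag has size at most 3, so the width is 3 − 1 = 2 and tw(G) ≤ 2. Conversely, {1, 2, 7} is a clique of size 3, and the vertices of any clique must share a bag in every tree decomposition; so some bag has ≥ 3 vertices and tw(G) ≥ 2. Therefore the treewidth is 2.

Treewidth 2.
One such decomposition:
Bags: B1 = {1, 2, 7}  B2 = {2, 6, 7}  B3 = {4, 6, 7}  B4 = {1, 3, 7}  B5 = {1, 5, 7}
Tree: B1–B2, B2–B3, B1–B4, B4–B5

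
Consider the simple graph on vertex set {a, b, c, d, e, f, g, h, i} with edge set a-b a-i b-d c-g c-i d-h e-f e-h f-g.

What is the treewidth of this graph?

A width-2 tree decomposition is:
Bags: B1 = {d, e, h}  B2 = {d, e, f}  B3 = {d, f, g}  B4 = {c, d, g}  B5 = {c, d, i}  B6 = {a, d, i}  B7 = {a, b, d}
Tree: B1–B2, B2–B3, B3–B4, B4–B5, B5–B6, B6–B7
The largest bag has 3 vertices, giving width 2; this decomposition certifies tw(G) ≤ 2. For the lower bound, G contains the cycle d–h–e–f–g–c–i–a–b–d, so G is not a forest; only forests have treewidth ≤ 1, hence tw(G) ≥ 2. The upper and lower bounds meet at 2, so that is the treewidth.

2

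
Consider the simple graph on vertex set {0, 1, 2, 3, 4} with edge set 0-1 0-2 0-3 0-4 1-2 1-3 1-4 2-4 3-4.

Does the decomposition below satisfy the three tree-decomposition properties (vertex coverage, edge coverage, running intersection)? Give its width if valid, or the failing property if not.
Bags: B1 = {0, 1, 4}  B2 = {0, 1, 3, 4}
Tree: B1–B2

A tree decomposition must satisfy three properties: every vertex lies in some bag; for every edge, both endpoints lie together in some bag; and for every vertex, the bags containing it form a connected subtree. Here vertex 2 appears in no bag, so the decomposition is invalid.

No — vertex 2 appears in no bag.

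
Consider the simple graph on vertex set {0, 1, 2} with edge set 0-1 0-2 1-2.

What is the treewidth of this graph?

A width-2 tree decomposition is:
Bags: B1 = {0, 1, 2}
Tree: (single bag)
With just one bag of size 3, the width is 3 − 1 = 2, so tw(G) ≤ 2. Conversely, {0, 1, 2} is a clique of size 3, and the vertices of any clique must share a bag in every tree decomposition; so some bag has ≥ 3 vertices and tw(G) ≥ 2. Therefore the treewidth is 2.

2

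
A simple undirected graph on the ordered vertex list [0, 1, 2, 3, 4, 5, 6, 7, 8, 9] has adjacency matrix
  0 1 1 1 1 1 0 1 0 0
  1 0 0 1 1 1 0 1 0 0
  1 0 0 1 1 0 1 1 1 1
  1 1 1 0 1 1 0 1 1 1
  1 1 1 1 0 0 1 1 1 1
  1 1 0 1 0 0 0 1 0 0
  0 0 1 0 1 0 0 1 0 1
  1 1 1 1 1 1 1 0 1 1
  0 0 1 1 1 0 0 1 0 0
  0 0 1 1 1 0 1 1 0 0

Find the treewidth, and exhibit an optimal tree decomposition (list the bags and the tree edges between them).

Every bag has size at most 5, so the width is 5 − 1 = 4 and tw(G) ≤ 4. On the other hand G contains the 5-clique {0, 1, 3, 4, 7}. A clique must lie in a single bag of any decomposition, so no decomposition can have width below 4. The upper and lower bounds meet at 4, so that is the treewidth.

Treewidth 4.
One such decomposition:
Bags: B1 = {2, 3, 4, 7, 8}  B2 = {0, 2, 3, 4, 7}  B3 = {2, 3, 4, 7, 9}  B4 = {0, 1, 3, 4, 7}  B5 = {0, 1, 3, 5, 7}  B6 = {2, 4, 6, 7, 9}
Tree: B1–B2, B1–B3, B2–B4, B4–B5, B3–B6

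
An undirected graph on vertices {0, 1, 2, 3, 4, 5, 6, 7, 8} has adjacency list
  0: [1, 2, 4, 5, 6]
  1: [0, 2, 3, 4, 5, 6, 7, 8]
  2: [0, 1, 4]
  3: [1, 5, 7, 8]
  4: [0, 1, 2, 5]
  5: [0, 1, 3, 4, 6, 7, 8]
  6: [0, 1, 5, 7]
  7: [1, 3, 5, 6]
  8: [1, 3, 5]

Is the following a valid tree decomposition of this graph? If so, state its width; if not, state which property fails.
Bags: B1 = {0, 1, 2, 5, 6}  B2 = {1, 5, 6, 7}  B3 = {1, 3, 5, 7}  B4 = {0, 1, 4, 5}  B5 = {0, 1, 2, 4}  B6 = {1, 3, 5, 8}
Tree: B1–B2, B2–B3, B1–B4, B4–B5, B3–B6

No — bags containing vertex 2 are not connected in the tree.

A tree decomposition must satisfy three properties: every vertex lies in some bag; for every edge, both endpoints lie together in some bag; and for every vertex, the bags containing it form a connected subtree. Here bags containing vertex 2 are not connected in the tree, so the decomposition is invalid.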